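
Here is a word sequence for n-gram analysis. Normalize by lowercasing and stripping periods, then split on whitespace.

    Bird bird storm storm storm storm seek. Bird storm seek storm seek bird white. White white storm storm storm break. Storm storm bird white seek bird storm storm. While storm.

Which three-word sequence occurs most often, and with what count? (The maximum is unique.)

"storm storm storm", 3 times

Trigram frequencies (highest first):
  storm storm storm: 3
  bird storm storm: 2
  storm seek bird: 2
  seek bird storm: 2
  bird bird storm: 1
  storm storm seek: 1
  … (17 more, each ≤ 1)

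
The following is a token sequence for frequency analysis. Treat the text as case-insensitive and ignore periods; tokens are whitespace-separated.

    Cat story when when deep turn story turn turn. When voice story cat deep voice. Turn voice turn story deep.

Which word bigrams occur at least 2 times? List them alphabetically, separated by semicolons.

Bigram counts meeting the condition (at least 2 times):
  turn story: 2
  voice turn: 2

turn story; voice turn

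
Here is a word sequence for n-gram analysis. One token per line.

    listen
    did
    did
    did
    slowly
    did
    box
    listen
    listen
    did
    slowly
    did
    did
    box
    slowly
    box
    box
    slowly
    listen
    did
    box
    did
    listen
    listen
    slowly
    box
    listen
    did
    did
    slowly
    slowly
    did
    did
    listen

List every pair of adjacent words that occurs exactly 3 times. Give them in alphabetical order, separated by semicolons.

did box; did slowly; slowly did

Bigram counts meeting the condition (exactly 3 times):
  did box: 3
  did slowly: 3
  slowly did: 3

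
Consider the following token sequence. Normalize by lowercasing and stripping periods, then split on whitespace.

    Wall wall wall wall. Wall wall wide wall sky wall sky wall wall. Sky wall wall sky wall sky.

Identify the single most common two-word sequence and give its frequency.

Bigram frequencies (highest first):
  wall wall: 7
  wall sky: 5
  sky wall: 4
  wall wide: 1
  wide wall: 1

"wall wall", 7 times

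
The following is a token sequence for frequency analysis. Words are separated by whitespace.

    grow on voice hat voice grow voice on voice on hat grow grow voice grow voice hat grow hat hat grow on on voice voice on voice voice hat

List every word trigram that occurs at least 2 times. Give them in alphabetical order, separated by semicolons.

on voice voice; voice grow voice; voice on voice

Trigram counts meeting the condition (at least 2 times):
  on voice voice: 2
  voice grow voice: 2
  voice on voice: 2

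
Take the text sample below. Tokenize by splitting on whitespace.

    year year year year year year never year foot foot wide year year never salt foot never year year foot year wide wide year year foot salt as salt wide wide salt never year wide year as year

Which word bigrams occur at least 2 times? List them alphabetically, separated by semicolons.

never year; wide wide; wide year; year foot; year never; year wide; year year

Bigram counts meeting the condition (at least 2 times):
  never year: 3
  wide wide: 2
  wide year: 3
  year foot: 3
  year never: 2
  year wide: 2
  year year: 8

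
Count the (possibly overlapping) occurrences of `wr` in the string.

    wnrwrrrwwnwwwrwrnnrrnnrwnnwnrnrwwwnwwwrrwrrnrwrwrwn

7

Sliding a length-2 window over the 51 characters (50 positions):
  position 4–5: wr
  position 13–14: wr
  position 15–16: wr
  position 38–39: wr
  position 41–42: wr
  position 46–47: wr
  position 48–49: wr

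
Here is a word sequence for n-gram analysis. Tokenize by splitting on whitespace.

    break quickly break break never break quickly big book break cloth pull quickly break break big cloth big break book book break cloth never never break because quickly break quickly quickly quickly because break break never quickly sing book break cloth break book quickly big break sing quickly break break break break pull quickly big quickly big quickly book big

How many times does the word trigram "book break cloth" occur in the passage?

Scanning the 58 overlapping trigram windows for "book break cloth":
  position 9–11: book break cloth
  position 21–23: book break cloth
  position 39–41: book break cloth

3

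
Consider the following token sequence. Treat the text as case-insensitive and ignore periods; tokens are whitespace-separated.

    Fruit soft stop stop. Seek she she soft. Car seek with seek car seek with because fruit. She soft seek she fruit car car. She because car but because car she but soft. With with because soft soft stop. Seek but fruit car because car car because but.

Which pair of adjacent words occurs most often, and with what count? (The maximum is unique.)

"because car", 3 times

Bigram frequencies (highest first):
  because car: 3
  soft stop: 2
  stop seek: 2
  seek she: 2
  she soft: 2
  car seek: 2
  … (28 more, each ≤ 2)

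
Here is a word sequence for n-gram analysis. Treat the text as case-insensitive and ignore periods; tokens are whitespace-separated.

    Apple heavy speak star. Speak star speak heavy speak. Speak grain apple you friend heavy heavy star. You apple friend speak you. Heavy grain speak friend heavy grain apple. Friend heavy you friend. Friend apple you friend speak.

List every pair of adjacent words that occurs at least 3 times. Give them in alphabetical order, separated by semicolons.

Bigram counts meeting the condition (at least 3 times):
  friend heavy: 3
  you friend: 3

friend heavy; you friend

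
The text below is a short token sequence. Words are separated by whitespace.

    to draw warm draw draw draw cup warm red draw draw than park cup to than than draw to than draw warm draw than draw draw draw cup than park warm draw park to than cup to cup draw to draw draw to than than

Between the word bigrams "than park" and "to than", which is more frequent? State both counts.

"to than" (4 vs 2)

"than park": 2 occurrences
"to than": 4 occurrences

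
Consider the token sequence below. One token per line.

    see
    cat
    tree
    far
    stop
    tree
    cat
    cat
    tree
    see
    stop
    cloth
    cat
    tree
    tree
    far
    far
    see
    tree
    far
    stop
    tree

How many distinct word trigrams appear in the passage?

22 tokens → 20 trigram windows in total.
Repeated trigrams (each contributes count−1 duplicates):
  far stop tree: 2
  tree far stop: 2
2 duplicate windows → 20 − 2 = 18 distinct.

18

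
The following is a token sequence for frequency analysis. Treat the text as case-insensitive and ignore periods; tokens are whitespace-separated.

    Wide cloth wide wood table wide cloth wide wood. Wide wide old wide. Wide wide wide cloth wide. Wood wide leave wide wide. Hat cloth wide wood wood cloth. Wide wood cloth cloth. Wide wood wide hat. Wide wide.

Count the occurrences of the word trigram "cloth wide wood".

Scanning the 37 overlapping trigram windows for "cloth wide wood":
  position 2–4: cloth wide wood
  position 7–9: cloth wide wood
  position 17–19: cloth wide wood
  position 25–27: cloth wide wood
  position 29–31: cloth wide wood
  position 33–35: cloth wide wood

6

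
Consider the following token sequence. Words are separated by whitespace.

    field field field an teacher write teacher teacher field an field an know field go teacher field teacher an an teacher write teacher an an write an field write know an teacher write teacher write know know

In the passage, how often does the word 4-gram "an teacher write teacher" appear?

3

Scanning the 34 overlapping 4-gram windows for "an teacher write teacher":
  position 4–7: an teacher write teacher
  position 20–23: an teacher write teacher
  position 31–34: an teacher write teacher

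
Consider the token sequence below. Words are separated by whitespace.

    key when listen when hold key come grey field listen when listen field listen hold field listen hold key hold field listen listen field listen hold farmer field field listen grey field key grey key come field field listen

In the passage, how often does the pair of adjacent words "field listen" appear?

7

Scanning the 38 overlapping bigram windows for "field listen":
  position 9–10: field listen
  position 13–14: field listen
  position 16–17: field listen
  position 21–22: field listen
  position 24–25: field listen
  position 29–30: field listen
  position 38–39: field listen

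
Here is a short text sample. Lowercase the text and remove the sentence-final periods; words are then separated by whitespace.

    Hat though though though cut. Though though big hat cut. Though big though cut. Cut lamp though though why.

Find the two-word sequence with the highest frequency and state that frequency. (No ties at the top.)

Bigram frequencies (highest first):
  though though: 4
  though cut: 2
  cut though: 2
  though big: 2
  hat though: 1
  big hat: 1
  … (6 more, each ≤ 1)

"though though", 4 times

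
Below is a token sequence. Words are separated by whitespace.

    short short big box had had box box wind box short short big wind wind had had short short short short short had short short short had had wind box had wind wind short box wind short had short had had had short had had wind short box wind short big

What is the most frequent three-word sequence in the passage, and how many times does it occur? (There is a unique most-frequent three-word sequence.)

"short short short", 4 times

Trigram frequencies (highest first):
  short short short: 4
  short had had: 3
  short short big: 2
  had had short: 2
  had short short: 2
  short short had: 2
  … (28 more, each ≤ 2)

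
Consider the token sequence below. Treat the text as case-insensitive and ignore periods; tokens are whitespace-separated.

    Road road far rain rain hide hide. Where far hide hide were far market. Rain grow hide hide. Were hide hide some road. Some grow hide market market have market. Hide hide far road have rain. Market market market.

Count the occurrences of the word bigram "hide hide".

5

Scanning the 38 overlapping bigram windows for "hide hide":
  position 6–7: hide hide
  position 10–11: hide hide
  position 17–18: hide hide
  position 20–21: hide hide
  position 31–32: hide hide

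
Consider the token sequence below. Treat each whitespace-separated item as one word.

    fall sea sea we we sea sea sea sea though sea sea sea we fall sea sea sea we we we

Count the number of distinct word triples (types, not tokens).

21 tokens → 19 trigram windows in total.
Repeated trigrams (each contributes count−1 duplicates):
  sea sea sea: 4
  sea sea we: 3
  fall sea sea: 2
  sea we we: 2
7 duplicate windows → 19 − 7 = 12 distinct.

12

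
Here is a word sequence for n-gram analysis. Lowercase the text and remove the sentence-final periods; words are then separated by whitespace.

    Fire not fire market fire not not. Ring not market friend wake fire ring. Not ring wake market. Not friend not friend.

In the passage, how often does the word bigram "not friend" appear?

2

Scanning the 21 overlapping bigram windows for "not friend":
  position 19–20: not friend
  position 21–22: not friend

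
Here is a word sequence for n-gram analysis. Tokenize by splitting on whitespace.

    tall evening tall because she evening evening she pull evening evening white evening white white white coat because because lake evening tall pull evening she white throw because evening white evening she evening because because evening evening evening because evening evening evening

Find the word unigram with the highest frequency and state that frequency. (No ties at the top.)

Unigram frequencies (highest first):
  evening: 17
  because: 7
  white: 6
  she: 4
  tall: 3
  pull: 2
  … (3 more, each ≤ 1)

"evening", 17 times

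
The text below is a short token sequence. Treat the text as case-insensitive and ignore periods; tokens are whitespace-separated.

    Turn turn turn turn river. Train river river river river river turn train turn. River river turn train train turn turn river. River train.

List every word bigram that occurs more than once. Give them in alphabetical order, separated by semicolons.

Bigram counts meeting the condition (more than once):
  river river: 6
  river train: 2
  river turn: 2
  train turn: 2
  turn river: 3
  turn train: 2
  turn turn: 4

river river; river train; river turn; train turn; turn river; turn train; turn turn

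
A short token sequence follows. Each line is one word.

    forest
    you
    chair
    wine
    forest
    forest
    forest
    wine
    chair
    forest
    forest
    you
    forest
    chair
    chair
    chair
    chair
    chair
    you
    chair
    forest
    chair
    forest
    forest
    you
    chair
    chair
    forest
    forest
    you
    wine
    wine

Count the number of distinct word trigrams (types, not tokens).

23

32 tokens → 30 trigram windows in total.
Repeated trigrams (each contributes count−1 duplicates):
  chair chair chair: 3
  chair forest forest: 3
  forest forest you: 3
  forest you chair: 2
7 duplicate windows → 30 − 7 = 23 distinct.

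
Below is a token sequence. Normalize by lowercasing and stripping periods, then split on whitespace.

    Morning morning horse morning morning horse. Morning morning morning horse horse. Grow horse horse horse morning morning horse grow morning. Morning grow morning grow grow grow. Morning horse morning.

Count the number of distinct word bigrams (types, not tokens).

29 tokens → 28 bigram windows in total.
Repeated bigrams (each contributes count−1 duplicates):
  morning morning: 6
  morning horse: 5
  horse morning: 4
  grow morning: 3
  horse horse: 3
  grow grow: 2
  horse grow: 2
  morning grow: 2
19 duplicate windows → 28 − 19 = 9 distinct.

9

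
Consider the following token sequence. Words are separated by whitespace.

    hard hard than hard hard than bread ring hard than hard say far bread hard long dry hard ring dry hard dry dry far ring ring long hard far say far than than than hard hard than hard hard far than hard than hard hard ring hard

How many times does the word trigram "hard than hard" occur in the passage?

Scanning the 45 overlapping trigram windows for "hard than hard":
  position 2–4: hard than hard
  position 9–11: hard than hard
  position 36–38: hard than hard
  position 42–44: hard than hard

4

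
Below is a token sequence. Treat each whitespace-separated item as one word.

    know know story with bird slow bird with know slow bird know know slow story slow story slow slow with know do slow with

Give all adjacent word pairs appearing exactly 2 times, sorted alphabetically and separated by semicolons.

Bigram counts meeting the condition (exactly 2 times):
  know know: 2
  know slow: 2
  slow bird: 2
  slow story: 2
  slow with: 2
  story slow: 2
  with know: 2

know know; know slow; slow bird; slow story; slow with; story slow; with know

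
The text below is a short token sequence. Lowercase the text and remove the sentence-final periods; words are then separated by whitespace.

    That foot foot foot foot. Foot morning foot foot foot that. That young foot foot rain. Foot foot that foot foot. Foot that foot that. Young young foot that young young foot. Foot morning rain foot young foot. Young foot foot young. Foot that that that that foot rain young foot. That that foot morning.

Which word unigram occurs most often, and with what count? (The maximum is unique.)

Unigram frequencies (highest first):
  foot: 27
  that: 13
  young: 9
  morning: 3
  rain: 3

"foot", 27 times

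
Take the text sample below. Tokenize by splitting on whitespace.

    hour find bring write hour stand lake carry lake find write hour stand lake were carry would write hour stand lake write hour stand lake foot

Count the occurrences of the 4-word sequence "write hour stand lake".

4

Scanning the 23 overlapping 4-gram windows for "write hour stand lake":
  position 4–7: write hour stand lake
  position 11–14: write hour stand lake
  position 18–21: write hour stand lake
  position 22–25: write hour stand lake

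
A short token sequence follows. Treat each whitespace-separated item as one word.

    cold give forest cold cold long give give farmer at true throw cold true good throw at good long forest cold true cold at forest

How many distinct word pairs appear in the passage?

22

25 tokens → 24 bigram windows in total.
Repeated bigrams (each contributes count−1 duplicates):
  cold true: 2
  forest cold: 2
2 duplicate windows → 24 − 2 = 22 distinct.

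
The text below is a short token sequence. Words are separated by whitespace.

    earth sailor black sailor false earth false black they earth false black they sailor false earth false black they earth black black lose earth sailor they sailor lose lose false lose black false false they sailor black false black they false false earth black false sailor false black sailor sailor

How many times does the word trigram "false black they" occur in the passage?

4

Scanning the 48 overlapping trigram windows for "false black they":
  position 7–9: false black they
  position 11–13: false black they
  position 17–19: false black they
  position 38–40: false black they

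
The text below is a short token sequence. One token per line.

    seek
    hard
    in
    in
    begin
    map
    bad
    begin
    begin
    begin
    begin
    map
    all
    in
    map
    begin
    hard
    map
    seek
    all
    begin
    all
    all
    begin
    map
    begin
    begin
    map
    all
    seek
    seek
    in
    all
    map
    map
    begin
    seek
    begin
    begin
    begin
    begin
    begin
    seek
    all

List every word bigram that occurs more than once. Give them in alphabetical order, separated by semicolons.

Bigram counts meeting the condition (more than once):
  all begin: 2
  begin begin: 8
  begin map: 4
  begin seek: 2
  map all: 2
  map begin: 3
  seek all: 2

all begin; begin begin; begin map; begin seek; map all; map begin; seek all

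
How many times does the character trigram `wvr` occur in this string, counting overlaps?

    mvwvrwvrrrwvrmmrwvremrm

4

Sliding a length-3 window over the 23 characters (21 positions):
  position 3–5: wvr
  position 6–8: wvr
  position 11–13: wvr
  position 17–19: wvr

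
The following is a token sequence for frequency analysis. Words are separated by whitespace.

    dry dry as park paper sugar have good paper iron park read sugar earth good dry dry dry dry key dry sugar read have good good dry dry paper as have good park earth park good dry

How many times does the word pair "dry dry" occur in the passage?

Scanning the 36 overlapping bigram windows for "dry dry":
  position 1–2: dry dry
  position 16–17: dry dry
  position 17–18: dry dry
  position 18–19: dry dry
  position 27–28: dry dry

5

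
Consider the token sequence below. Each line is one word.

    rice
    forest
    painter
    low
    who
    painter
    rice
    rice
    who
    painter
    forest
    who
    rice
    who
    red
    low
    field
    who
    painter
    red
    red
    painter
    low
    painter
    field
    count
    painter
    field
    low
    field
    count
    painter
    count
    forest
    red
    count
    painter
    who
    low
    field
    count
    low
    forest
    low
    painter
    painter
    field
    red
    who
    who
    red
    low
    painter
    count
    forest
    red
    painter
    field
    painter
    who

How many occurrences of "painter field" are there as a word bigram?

4

Scanning the 59 overlapping bigram windows for "painter field":
  position 24–25: painter field
  position 27–28: painter field
  position 46–47: painter field
  position 57–58: painter field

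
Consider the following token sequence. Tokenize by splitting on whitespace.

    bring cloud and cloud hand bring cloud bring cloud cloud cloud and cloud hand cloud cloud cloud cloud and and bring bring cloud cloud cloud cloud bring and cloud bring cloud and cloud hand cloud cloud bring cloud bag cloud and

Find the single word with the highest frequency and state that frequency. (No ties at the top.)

"cloud", 22 times

Unigram frequencies (highest first):
  cloud: 22
  bring: 8
  and: 7
  hand: 3
  bag: 1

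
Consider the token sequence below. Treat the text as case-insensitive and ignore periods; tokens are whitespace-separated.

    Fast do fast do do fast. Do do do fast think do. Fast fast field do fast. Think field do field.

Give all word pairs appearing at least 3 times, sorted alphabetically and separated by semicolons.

Bigram counts meeting the condition (at least 3 times):
  do do: 3
  do fast: 5
  fast do: 3

do do; do fast; fast do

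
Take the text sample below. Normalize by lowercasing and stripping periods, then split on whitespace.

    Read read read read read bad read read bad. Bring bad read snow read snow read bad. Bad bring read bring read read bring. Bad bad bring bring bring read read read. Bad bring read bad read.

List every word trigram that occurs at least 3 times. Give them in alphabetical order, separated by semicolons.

Trigram counts meeting the condition (at least 3 times):
  read read bad: 3
  read read read: 4

read read bad; read read read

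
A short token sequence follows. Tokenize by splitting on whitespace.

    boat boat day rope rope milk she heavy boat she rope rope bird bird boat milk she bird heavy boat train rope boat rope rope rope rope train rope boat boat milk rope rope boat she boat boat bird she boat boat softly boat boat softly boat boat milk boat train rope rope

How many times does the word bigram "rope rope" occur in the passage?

Scanning the 52 overlapping bigram windows for "rope rope":
  position 4–5: rope rope
  position 11–12: rope rope
  position 24–25: rope rope
  position 25–26: rope rope
  position 26–27: rope rope
  position 33–34: rope rope
  position 52–53: rope rope

7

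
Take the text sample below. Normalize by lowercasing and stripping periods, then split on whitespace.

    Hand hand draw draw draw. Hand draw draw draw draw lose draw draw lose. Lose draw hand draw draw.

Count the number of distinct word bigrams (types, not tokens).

7

19 tokens → 18 bigram windows in total.
Repeated bigrams (each contributes count−1 duplicates):
  draw draw: 7
  hand draw: 3
  draw hand: 2
  draw lose: 2
  lose draw: 2
11 duplicate windows → 18 − 11 = 7 distinct.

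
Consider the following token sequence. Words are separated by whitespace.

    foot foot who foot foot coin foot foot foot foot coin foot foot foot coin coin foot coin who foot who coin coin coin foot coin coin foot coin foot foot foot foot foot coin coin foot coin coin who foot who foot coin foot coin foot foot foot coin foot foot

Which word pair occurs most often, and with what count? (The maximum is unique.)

Bigram frequencies (highest first):
  foot foot: 14
  foot coin: 11
  coin foot: 10
  coin coin: 6
  who foot: 4
  foot who: 3
  … (2 more, each ≤ 2)

"foot foot", 14 times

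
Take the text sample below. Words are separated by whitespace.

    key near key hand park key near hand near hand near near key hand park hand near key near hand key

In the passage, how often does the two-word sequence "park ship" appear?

0

Scanning the 20 overlapping bigram windows for "park ship":
  (none found)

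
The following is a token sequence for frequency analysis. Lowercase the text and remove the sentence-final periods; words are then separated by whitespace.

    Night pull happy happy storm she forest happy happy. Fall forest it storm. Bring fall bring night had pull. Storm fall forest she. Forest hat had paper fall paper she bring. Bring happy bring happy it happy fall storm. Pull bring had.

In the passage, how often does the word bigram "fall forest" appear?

Scanning the 41 overlapping bigram windows for "fall forest":
  position 10–11: fall forest
  position 21–22: fall forest

2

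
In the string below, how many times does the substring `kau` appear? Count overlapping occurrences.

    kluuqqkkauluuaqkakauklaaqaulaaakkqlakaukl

Sliding a length-3 window over the 41 characters (39 positions):
  position 8–10: kau
  position 18–20: kau
  position 37–39: kau

3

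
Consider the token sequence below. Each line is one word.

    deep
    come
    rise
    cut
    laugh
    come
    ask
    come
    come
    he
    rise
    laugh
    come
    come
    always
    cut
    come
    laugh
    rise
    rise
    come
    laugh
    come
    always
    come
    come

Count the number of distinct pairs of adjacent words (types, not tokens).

26 tokens → 25 bigram windows in total.
Repeated bigrams (each contributes count−1 duplicates):
  come come: 3
  laugh come: 3
  come always: 2
  come laugh: 2
6 duplicate windows → 25 − 6 = 19 distinct.

19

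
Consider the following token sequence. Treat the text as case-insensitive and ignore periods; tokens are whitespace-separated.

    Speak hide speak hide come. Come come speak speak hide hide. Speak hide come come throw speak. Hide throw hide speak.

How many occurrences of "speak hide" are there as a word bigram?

5

Scanning the 20 overlapping bigram windows for "speak hide":
  position 1–2: speak hide
  position 3–4: speak hide
  position 9–10: speak hide
  position 12–13: speak hide
  position 17–18: speak hide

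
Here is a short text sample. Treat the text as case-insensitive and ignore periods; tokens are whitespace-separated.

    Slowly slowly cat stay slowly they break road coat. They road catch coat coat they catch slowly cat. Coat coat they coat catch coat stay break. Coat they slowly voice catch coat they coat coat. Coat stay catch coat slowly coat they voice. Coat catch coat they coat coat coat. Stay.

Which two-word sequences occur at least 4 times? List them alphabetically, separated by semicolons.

Bigram counts meeting the condition (at least 4 times):
  catch coat: 5
  coat coat: 6
  coat they: 7

catch coat; coat coat; coat they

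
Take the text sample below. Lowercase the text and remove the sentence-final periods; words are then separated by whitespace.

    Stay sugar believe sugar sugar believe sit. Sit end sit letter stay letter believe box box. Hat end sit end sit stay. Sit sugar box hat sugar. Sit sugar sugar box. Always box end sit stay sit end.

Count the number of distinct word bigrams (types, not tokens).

38 tokens → 37 bigram windows in total.
Repeated bigrams (each contributes count−1 duplicates):
  end sit: 4
  sit end: 3
  box hat: 2
  sit stay: 2
  sit sugar: 2
  stay sit: 2
  sugar believe: 2
  sugar box: 2
  … (1 more repeated)
12 duplicate windows → 37 − 12 = 25 distinct.

25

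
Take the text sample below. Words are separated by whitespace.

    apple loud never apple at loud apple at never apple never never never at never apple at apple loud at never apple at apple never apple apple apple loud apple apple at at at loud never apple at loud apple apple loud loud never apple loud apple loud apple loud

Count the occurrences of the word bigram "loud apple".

5

Scanning the 49 overlapping bigram windows for "loud apple":
  position 6–7: loud apple
  position 29–30: loud apple
  position 39–40: loud apple
  position 46–47: loud apple
  position 48–49: loud apple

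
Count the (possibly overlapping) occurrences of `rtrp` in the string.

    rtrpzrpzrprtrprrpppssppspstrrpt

Sliding a length-4 window over the 31 characters (28 positions):
  position 1–4: rtrp
  position 11–14: rtrp

2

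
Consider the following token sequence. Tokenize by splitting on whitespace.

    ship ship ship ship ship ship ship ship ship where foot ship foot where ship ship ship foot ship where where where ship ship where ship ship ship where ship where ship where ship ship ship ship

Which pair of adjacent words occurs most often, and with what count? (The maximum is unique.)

"ship ship", 16 times

Bigram frequencies (highest first):
  ship ship: 16
  ship where: 6
  where ship: 6
  foot ship: 2
  ship foot: 2
  where where: 2
  … (2 more, each ≤ 1)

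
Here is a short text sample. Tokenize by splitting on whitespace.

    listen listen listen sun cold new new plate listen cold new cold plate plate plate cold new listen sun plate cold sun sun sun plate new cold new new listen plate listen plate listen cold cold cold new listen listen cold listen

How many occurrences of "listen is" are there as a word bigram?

0

Scanning the 41 overlapping bigram windows for "listen is":
  (none found)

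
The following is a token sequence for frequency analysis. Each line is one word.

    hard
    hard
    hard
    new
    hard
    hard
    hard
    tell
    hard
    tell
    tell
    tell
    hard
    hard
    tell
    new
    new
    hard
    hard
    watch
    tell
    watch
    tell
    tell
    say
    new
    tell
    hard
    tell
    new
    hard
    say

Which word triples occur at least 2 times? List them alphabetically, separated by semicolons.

Trigram counts meeting the condition (at least 2 times):
  hard hard hard: 2
  hard hard tell: 2
  hard tell new: 2
  new hard hard: 2
  tell hard tell: 2

hard hard hard; hard hard tell; hard tell new; new hard hard; tell hard tell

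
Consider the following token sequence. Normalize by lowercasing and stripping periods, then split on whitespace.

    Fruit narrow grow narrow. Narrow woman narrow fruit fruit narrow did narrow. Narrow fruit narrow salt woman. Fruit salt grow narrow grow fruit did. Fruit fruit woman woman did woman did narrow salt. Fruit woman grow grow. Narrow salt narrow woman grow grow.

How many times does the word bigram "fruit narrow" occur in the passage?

Scanning the 42 overlapping bigram windows for "fruit narrow":
  position 1–2: fruit narrow
  position 9–10: fruit narrow
  position 14–15: fruit narrow

3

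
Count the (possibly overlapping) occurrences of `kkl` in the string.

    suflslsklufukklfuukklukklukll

Sliding a length-3 window over the 29 characters (27 positions):
  position 13–15: kkl
  position 19–21: kkl
  position 23–25: kkl

3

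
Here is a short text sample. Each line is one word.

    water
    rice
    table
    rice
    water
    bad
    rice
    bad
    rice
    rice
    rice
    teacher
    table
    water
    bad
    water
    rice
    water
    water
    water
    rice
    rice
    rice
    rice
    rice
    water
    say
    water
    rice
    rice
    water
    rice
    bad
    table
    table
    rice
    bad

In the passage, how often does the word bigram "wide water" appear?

Scanning the 36 overlapping bigram windows for "wide water":
  (none found)

0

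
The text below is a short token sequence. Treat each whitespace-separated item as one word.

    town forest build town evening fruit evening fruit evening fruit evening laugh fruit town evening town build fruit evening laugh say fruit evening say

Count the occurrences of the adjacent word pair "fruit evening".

5

Scanning the 23 overlapping bigram windows for "fruit evening":
  position 6–7: fruit evening
  position 8–9: fruit evening
  position 10–11: fruit evening
  position 18–19: fruit evening
  position 22–23: fruit evening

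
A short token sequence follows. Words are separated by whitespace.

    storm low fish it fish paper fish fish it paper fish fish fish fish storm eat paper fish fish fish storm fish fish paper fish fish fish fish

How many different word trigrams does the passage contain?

28 tokens → 26 trigram windows in total.
Repeated trigrams (each contributes count−1 duplicates):
  fish fish fish: 5
  paper fish fish: 4
  fish fish storm: 2
  fish paper fish: 2
9 duplicate windows → 26 − 9 = 17 distinct.

17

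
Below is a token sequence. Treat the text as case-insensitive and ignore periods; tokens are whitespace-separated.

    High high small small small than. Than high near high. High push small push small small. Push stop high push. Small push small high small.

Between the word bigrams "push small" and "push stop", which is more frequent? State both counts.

"push small" (4 vs 1)

"push small": 4 occurrences
"push stop": 1 occurrence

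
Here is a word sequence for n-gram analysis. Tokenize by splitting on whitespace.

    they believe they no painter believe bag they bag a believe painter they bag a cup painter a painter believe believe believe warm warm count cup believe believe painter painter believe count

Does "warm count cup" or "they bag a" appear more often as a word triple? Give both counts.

"warm count cup": 1 occurrence
"they bag a": 2 occurrences

"they bag a" (2 vs 1)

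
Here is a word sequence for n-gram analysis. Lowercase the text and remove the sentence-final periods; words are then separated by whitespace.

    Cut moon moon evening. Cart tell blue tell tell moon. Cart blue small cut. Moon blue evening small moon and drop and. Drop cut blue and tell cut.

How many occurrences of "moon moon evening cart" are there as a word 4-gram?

1

Scanning the 25 overlapping 4-gram windows for "moon moon evening cart":
  position 2–5: moon moon evening cart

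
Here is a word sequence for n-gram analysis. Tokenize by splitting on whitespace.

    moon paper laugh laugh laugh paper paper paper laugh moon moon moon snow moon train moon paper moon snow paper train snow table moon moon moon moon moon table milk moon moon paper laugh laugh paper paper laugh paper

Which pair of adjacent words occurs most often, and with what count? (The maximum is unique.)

Bigram frequencies (highest first):
  moon moon: 7
  paper laugh: 4
  moon paper: 3
  laugh laugh: 3
  laugh paper: 3
  paper paper: 3
  … (14 more, each ≤ 2)

"moon moon", 7 times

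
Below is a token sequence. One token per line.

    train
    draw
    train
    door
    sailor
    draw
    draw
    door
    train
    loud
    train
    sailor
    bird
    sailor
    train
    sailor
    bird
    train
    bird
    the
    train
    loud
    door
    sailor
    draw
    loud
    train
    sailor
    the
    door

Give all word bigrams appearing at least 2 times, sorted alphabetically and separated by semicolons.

Bigram counts meeting the condition (at least 2 times):
  door sailor: 2
  loud train: 2
  sailor bird: 2
  sailor draw: 2
  train loud: 2
  train sailor: 3

door sailor; loud train; sailor bird; sailor draw; train loud; train sailor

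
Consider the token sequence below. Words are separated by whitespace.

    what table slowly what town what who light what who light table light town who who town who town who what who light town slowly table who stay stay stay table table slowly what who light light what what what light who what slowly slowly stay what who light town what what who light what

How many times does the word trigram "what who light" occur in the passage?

Scanning the 53 overlapping trigram windows for "what who light":
  position 6–8: what who light
  position 9–11: what who light
  position 21–23: what who light
  position 34–36: what who light
  position 47–49: what who light
  position 52–54: what who light

6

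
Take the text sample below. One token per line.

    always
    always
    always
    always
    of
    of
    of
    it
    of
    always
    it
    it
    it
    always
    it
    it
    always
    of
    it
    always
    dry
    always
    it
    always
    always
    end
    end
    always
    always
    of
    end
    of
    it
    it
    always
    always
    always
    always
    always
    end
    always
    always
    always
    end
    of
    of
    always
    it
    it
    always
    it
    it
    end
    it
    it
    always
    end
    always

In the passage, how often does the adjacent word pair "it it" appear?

7

Scanning the 57 overlapping bigram windows for "it it":
  position 11–12: it it
  position 12–13: it it
  position 15–16: it it
  position 33–34: it it
  position 48–49: it it
  position 51–52: it it
  position 54–55: it it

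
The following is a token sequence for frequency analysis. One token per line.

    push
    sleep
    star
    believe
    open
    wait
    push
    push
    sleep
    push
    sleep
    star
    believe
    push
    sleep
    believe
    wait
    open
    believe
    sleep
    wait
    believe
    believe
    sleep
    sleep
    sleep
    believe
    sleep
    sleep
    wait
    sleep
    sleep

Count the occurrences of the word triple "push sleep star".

Scanning the 30 overlapping trigram windows for "push sleep star":
  position 1–3: push sleep star
  position 10–12: push sleep star

2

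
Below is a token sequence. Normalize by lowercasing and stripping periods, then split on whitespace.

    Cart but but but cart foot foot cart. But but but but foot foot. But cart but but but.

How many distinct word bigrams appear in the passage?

19 tokens → 18 bigram windows in total.
Repeated bigrams (each contributes count−1 duplicates):
  but but: 7
  cart but: 3
  but cart: 2
  foot foot: 2
10 duplicate windows → 18 − 10 = 8 distinct.

8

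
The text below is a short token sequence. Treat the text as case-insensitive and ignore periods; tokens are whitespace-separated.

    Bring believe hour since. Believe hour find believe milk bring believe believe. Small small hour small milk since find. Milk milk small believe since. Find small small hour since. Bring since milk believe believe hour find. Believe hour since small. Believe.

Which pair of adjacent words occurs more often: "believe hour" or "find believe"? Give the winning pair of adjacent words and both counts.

"believe hour": 4 occurrences
"find believe": 2 occurrences

"believe hour" (4 vs 2)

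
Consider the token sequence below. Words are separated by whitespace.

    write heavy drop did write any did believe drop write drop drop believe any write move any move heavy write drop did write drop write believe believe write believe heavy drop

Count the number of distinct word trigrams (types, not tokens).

31 tokens → 29 trigram windows in total.
Repeated trigrams (each contributes count−1 duplicates):
  drop did write: 2
1 duplicate windows → 29 − 1 = 28 distinct.

28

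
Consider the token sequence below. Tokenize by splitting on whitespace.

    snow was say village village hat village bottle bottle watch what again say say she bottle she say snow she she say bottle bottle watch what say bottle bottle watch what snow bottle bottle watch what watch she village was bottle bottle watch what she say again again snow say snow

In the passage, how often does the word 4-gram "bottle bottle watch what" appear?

Scanning the 48 overlapping 4-gram windows for "bottle bottle watch what":
  position 8–11: bottle bottle watch what
  position 23–26: bottle bottle watch what
  position 28–31: bottle bottle watch what
  position 33–36: bottle bottle watch what
  position 41–44: bottle bottle watch what

5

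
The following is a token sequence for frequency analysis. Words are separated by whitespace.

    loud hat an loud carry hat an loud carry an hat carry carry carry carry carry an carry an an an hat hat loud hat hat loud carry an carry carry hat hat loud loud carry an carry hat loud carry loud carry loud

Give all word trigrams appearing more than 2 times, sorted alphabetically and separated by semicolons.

carry an carry; carry carry carry; hat hat loud; loud carry an

Trigram counts meeting the condition (more than 2 times):
  carry an carry: 3
  carry carry carry: 3
  hat hat loud: 3
  loud carry an: 3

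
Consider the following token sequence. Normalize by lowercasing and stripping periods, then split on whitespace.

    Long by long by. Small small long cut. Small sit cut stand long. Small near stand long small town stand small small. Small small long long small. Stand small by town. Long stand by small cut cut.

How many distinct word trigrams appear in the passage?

32

37 tokens → 35 trigram windows in total.
Repeated trigrams (each contributes count−1 duplicates):
  small small long: 2
  small small small: 2
  stand long small: 2
3 duplicate windows → 35 − 3 = 32 distinct.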